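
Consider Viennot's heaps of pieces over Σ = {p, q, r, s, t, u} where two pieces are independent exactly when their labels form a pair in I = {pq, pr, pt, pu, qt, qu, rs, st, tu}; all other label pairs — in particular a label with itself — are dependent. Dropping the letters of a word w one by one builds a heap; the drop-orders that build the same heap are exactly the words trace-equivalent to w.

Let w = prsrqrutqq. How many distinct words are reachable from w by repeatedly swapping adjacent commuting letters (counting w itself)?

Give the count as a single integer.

72

0(p) covers ∅
1(r) covers ∅
2(s) covers 0:p
3(r) covers 1:r
4(q) covers 2:s, 3:r
5(r) covers 4:q
6(u) covers 5:r
7(t) covers 5:r
8(q) covers 5:r
9(q) covers 8:q
floor of heap: 0:p, 1:r
completions by unplaced set U, small U first (add the entries for U minus each lowest piece of U):
  |U|=1: {6}:1  {7}:1  {9}:1
  |U|=2: {6,7}:2  {6,9}:2  {7,9}:2  {8,9}:1
  |U|=3: {6,7,9}:6  {6,8,9}:3  {7,8,9}:3
  |U|=4: {6,7,8,9}:12
  |U|=5: {5,6,7,8,9}:12
  |U|=6: {4,5,6,7,8,9}:12
  |U|=7: {2,4,5,6,7,8,9}:12  {3,4,5,6,7,8,9}:12
  |U|=8: {0,2,4,5,6,7,8,9}:12  {1,3,4,5,6,7,8,9}:12  {2,3,4,5,6,7,8,9}:24
  start at 0(p): 36
  start at 1(r): 36
sum over floor = 72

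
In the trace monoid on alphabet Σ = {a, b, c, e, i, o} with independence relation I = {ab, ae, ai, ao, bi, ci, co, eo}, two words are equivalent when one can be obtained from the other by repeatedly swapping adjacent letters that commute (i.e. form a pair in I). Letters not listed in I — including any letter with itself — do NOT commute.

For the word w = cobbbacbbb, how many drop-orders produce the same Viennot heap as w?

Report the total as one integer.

piece 0:c — minimal
piece 1:o — minimal
piece 2:b rests on {0:c, 1:o}
piece 3:b rests on {2:b}
piece 4:b rests on {3:b}
piece 5:a rests on {0:c}
piece 6:c rests on {4:b, 5:a}
piece 7:b rests on {6:c}
piece 8:b rests on {7:b}
piece 9:b rests on {8:b}
minimal pieces: {0:c, 1:o}
ways to finish when only these pieces remain (= sum over removing one remaining piece with nothing left below it):
  1 left: {9}→1
  2 left: {8,9}→1
  3 left: {7,8,9}→1
  4 left: {6,7,8,9}→1
  5 left: {4,6,7,8,9}→1  {5,6,7,8,9}→1
  6 left: {3,4,6,7,8,9}→1  {4,5,6,7,8,9}→2
  7 left: {2,3,4,6,7,8,9}→1  {3,4,5,6,7,8,9}→3
  8 left: {1,2,3,4,6,7,8,9}→1  {2,3,4,5,6,7,8,9}→4
  placing 0:c first → 5 extensions
  placing 1:o first → 4 extensions
total linear extensions = 9

9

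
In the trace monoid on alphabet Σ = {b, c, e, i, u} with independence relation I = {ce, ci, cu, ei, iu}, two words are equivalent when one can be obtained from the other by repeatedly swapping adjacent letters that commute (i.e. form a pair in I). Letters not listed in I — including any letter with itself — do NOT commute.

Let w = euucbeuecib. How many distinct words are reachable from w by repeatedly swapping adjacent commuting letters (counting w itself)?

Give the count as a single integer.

80

piece 0:e — minimal
piece 1:u rests on {0:e}
piece 2:u rests on {1:u}
piece 3:c — minimal
piece 4:b rests on {2:u, 3:c}
piece 5:e rests on {4:b}
piece 6:u rests on {5:e}
piece 7:e rests on {6:u}
piece 8:c rests on {4:b}
piece 9:i rests on {4:b}
piece 10:b rests on {7:e, 8:c, 9:i}
minimal pieces: {0:e, 3:c}
ways to finish when only these pieces remain (= sum over removing one remaining piece with nothing left below it):
  1 left: {10}→1
  2 left: {7,10}→1  {8,10}→1  {9,10}→1
  3 left: {6,7,10}→1  {7,8,10}→2  {7,9,10}→2  {8,9,10}→2
  4 left: {5,6,7,10}→1  {6,7,8,10}→3  {6,7,9,10}→3  {7,8,9,10}→6
  5 left: {5,6,7,8,10}→4  {5,6,7,9,10}→4  {6,7,8,9,10}→12
  6 left: {5,6,7,8,9,10}→20
  7 left: {4,5,6,7,8,9,10}→20
  8 left: {2,4,5,6,7,8,9,10}→20  {3,4,5,6,7,8,9,10}→20
  9 left: {1,2,4,5,6,7,8,9,10}→20  {2,3,4,5,6,7,8,9,10}→40
  placing 0:e first → 60 extensions
  placing 3:c first → 20 extensions
total linear extensions = 80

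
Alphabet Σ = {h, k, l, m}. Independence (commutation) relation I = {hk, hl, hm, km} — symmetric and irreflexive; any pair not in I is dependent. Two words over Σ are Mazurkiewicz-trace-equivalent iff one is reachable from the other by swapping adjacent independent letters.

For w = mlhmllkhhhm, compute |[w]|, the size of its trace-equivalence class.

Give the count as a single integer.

660

#0=m has no predecessor
#1=l depends on [0:m]
#2=h has no predecessor
#3=m depends on [1:l]
#4=l depends on [3:m]
#5=l depends on [4:l]
#6=k depends on [5:l]
#7=h depends on [2:h]
#8=h depends on [7:h]
#9=h depends on [8:h]
#10=m depends on [5:l]
sources: [0:m, 2:h]
N(rest) = Σ N(rest − s) over sources s of rest; N(one piece) = 1:
  size 1 → [6]=1  [9]=1  [10]=1
  size 2 → [6,9]=2  [6,10]=2  [8,9]=1  [9,10]=2
  size 3 → [5,6,10]=2  [6,8,9]=3  [6,9,10]=6  [7,8,9]=1  [8,9,10]=3
  size 4 → [2,7,8,9]=1  [4,5,6,10]=2  [5,6,9,10]=8  [6,7,8,9]=4  [6,8,9,10]=12  [7,8,9,10]=4
  size 5 → [2,6,7,8,9]=5  [2,7,8,9,10]=5  [3,4,5,6,10]=2  [4,5,6,9,10]=10  [5,6,8,9,10]=20  [6,7,8,9,10]=20
  size 6 → [1,3,4,5,6,10]=2  [2,6,7,8,9,10]=30  [3,4,5,6,9,10]=12  [4,5,6,8,9,10]=30  [5,6,7,8,9,10]=40
  size 7 → [0,1,3,4,5,6,10]=2  [1,3,4,5,6,9,10]=14  [2,5,6,7,8,9,10]=70  [3,4,5,6,8,9,10]=42  [4,5,6,7,8,9,10]=70
  size 8 → [0,1,3,4,5,6,9,10]=16  [1,3,4,5,6,8,9,10]=56  [2,4,5,6,7,8,9,10]=140  [3,4,5,6,7,8,9,10]=112
  size 9 → [0,1,3,4,5,6,8,9,10]=72  [1,3,4,5,6,7,8,9,10]=168  [2,3,4,5,6,7,8,9,10]=252
  first=0(m) contributes 420
  first=2(h) contributes 240
|[w]| = 660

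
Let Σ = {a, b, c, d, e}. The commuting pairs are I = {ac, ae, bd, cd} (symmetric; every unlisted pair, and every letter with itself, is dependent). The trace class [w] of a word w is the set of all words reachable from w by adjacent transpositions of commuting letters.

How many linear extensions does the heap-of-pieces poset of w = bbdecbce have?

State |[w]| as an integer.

drop 0:b onto floor
drop 1:b onto {0:b}
drop 2:d onto floor
drop 3:e onto {1:b, 2:d}
drop 4:c onto {3:e}
drop 5:b onto {4:c}
drop 6:c onto {5:b}
drop 7:e onto {6:c}
ground layer = {0:b, 2:d}
drop-orders for the pieces not yet dropped (sum over which currently-grounded one goes next):
  1 to go: {7} 1
  2 to go: {6,7} 1
  3 to go: {5,6,7} 1
  4 to go: {4,5,6,7} 1
  5 to go: {3,4,5,6,7} 1
  6 to go: {1,3,4,5,6,7} 1  {2,3,4,5,6,7} 1
  if 0:b drops first: 2 orders
  if 2:d drops first: 1 orders
heap linearizations: 3

3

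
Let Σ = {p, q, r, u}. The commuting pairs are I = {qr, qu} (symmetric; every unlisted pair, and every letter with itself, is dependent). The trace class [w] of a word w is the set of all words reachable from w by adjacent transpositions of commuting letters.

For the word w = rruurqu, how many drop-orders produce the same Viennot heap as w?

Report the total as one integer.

piece 0:r — minimal
piece 1:r rests on {0:r}
piece 2:u rests on {1:r}
piece 3:u rests on {2:u}
piece 4:r rests on {3:u}
piece 5:q — minimal
piece 6:u rests on {4:r}
minimal pieces: {0:r, 5:q}
ways to finish when only these pieces remain (= sum over removing one remaining piece with nothing left below it):
  1 left: {5}→1  {6}→1
  2 left: {4,6}→1  {5,6}→2
  3 left: {3,4,6}→1  {4,5,6}→3
  4 left: {2,3,4,6}→1  {3,4,5,6}→4
  5 left: {1,2,3,4,6}→1  {2,3,4,5,6}→5
  placing 0:r first → 6 extensions
  placing 5:q first → 1 extensions
total linear extensions = 7

7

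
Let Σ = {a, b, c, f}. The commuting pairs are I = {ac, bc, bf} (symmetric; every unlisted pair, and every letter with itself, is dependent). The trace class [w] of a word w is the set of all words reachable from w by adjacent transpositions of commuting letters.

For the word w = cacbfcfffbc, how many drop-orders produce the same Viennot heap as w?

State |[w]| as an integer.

drop 0:c onto floor
drop 1:a onto floor
drop 2:c onto {0:c}
drop 3:b onto {1:a}
drop 4:f onto {1:a, 2:c}
drop 5:c onto {4:f}
drop 6:f onto {5:c}
drop 7:f onto {6:f}
drop 8:f onto {7:f}
drop 9:b onto {3:b}
drop 10:c onto {8:f}
ground layer = {0:c, 1:a}
drop-orders for the pieces not yet dropped (sum over which currently-grounded one goes next):
  1 to go: {9} 1  {10} 1
  2 to go: {3,9} 1  {8,10} 1  {9,10} 2
  3 to go: {3,9,10} 3  {7,8,10} 1  {8,9,10} 3
  4 to go: {3,8,9,10} 6  {6,7,8,10} 1  {7,8,9,10} 4
  5 to go: {3,7,8,9,10} 10  {5,6,7,8,10} 1  {6,7,8,9,10} 5
  6 to go: {3,6,7,8,9,10} 15  {4,5,6,7,8,10} 1  {5,6,7,8,9,10} 6
  7 to go: {2,4,5,6,7,8,10} 1  {3,5,6,7,8,9,10} 21  {4,5,6,7,8,9,10} 7
  8 to go: {0,2,4,5,6,7,8,10} 1  {2,4,5,6,7,8,9,10} 8  {3,4,5,6,7,8,9,10} 28
  9 to go: {0,2,4,5,6,7,8,9,10} 9  {1,3,4,5,6,7,8,9,10} 28  {2,3,4,5,6,7,8,9,10} 36
  if 0:c drops first: 64 orders
  if 1:a drops first: 45 orders
heap linearizations: 109

109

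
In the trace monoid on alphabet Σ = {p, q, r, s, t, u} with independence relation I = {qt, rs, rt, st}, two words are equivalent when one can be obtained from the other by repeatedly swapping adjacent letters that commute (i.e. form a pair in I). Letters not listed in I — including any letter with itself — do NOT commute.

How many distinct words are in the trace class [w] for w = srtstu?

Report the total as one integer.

30

#0=s has no predecessor
#1=r has no predecessor
#2=t has no predecessor
#3=s depends on [0:s]
#4=t depends on [2:t]
#5=u depends on [1:r, 3:s, 4:t]
sources: [0:s, 1:r, 2:t]
N(rest) = Σ N(rest − s) over sources s of rest; N(one piece) = 1:
  size 1 → [5]=1
  size 2 → [1,5]=1  [3,5]=1  [4,5]=1
  size 3 → [0,3,5]=1  [1,3,5]=2  [1,4,5]=2  [2,4,5]=1  [3,4,5]=2
  size 4 → [0,1,3,5]=3  [0,3,4,5]=3  [1,2,4,5]=3  [1,3,4,5]=6  [2,3,4,5]=3
  first=0(s) contributes 12
  first=1(r) contributes 6
  first=2(t) contributes 12
|[w]| = 30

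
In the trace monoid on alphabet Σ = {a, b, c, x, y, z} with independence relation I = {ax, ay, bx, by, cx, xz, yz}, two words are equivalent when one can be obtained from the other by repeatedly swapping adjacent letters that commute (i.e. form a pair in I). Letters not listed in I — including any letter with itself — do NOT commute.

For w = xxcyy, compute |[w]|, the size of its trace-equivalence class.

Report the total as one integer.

#0=x has no predecessor
#1=x depends on [0:x]
#2=c has no predecessor
#3=y depends on [1:x, 2:c]
#4=y depends on [3:y]
sources: [0:x, 2:c]
N(rest) = Σ N(rest − s) over sources s of rest; N(one piece) = 1:
  size 1 → [4]=1
  size 2 → [3,4]=1
  size 3 → [1,3,4]=1  [2,3,4]=1
  first=0(x) contributes 2
  first=2(c) contributes 1
|[w]| = 3

3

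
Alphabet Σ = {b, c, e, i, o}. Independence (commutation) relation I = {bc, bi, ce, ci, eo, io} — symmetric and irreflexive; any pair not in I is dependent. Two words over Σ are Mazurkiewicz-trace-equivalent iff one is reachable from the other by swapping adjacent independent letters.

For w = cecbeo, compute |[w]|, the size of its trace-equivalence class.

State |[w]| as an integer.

16

0(c) covers ∅
1(e) covers ∅
2(c) covers 0:c
3(b) covers 1:e
4(e) covers 3:b
5(o) covers 2:c, 3:b
floor of heap: 0:c, 1:e
completions by unplaced set U, small U first (add the entries for U minus each lowest piece of U):
  |U|=1: {4}:1  {5}:1
  |U|=2: {2,5}:1  {4,5}:2
  |U|=3: {0,2,5}:1  {2,4,5}:3  {3,4,5}:2
  |U|=4: {0,2,4,5}:4  {1,3,4,5}:2  {2,3,4,5}:5
  start at 0(c): 7
  start at 1(e): 9
sum over floor = 16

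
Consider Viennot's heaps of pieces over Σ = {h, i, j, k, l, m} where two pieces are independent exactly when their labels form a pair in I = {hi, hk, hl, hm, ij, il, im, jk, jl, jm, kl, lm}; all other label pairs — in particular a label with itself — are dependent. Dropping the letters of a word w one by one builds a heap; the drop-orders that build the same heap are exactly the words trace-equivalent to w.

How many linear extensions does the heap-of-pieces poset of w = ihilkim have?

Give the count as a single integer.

84

piece 0:i — minimal
piece 1:h — minimal
piece 2:i rests on {0:i}
piece 3:l — minimal
piece 4:k rests on {2:i}
piece 5:i rests on {4:k}
piece 6:m rests on {4:k}
minimal pieces: {0:i, 1:h, 3:l}
ways to finish when only these pieces remain (= sum over removing one remaining piece with nothing left below it):
  1 left: {1}→1  {3}→1  {5}→1  {6}→1
  2 left: {1,3}→2  {1,5}→2  {1,6}→2  {3,5}→2  {3,6}→2  {5,6}→2
  3 left: {1,3,5}→6  {1,3,6}→6  {1,5,6}→6  {3,5,6}→6  {4,5,6}→2
  4 left: {1,3,5,6}→24  {1,4,5,6}→8  {2,4,5,6}→2  {3,4,5,6}→8
  5 left: {0,2,4,5,6}→2  {1,2,4,5,6}→10  {1,3,4,5,6}→40  {2,3,4,5,6}→10
  placing 0:i first → 60 extensions
  placing 1:h first → 12 extensions
  placing 3:l first → 12 extensions
total linear extensions = 84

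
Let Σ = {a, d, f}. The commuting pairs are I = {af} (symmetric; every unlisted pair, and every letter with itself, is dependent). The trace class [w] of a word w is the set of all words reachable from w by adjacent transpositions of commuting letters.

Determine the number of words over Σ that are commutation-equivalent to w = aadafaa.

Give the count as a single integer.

piece 0:a — minimal
piece 1:a rests on {0:a}
piece 2:d rests on {1:a}
piece 3:a rests on {2:d}
piece 4:f rests on {2:d}
piece 5:a rests on {3:a}
piece 6:a rests on {5:a}
minimal pieces: {0:a}
ways to finish when only these pieces remain (= sum over removing one remaining piece with nothing left below it):
  1 left: {4}→1  {6}→1
  2 left: {4,6}→2  {5,6}→1
  3 left: {3,5,6}→1  {4,5,6}→3
  4 left: {3,4,5,6}→4
  5 left: {2,3,4,5,6}→4
  placing 0:a first → 4 extensions

4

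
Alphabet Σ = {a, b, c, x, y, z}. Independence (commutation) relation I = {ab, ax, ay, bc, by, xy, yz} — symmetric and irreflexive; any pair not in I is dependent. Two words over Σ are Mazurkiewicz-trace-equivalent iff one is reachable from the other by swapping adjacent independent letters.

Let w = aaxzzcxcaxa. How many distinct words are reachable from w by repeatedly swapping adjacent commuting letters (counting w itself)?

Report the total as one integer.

0(a) covers ∅
1(a) covers 0:a
2(x) covers ∅
3(z) covers 1:a, 2:x
4(z) covers 3:z
5(c) covers 4:z
6(x) covers 5:c
7(c) covers 6:x
8(a) covers 7:c
9(x) covers 7:c
10(a) covers 8:a
floor of heap: 0:a, 2:x
completions by unplaced set U, small U first (add the entries for U minus each lowest piece of U):
  |U|=1: {9}:1  {10}:1
  |U|=2: {8,10}:1  {9,10}:2
  |U|=3: {8,9,10}:3
  |U|=4: {7,8,9,10}:3
  |U|=5: {6,7,8,9,10}:3
  |U|=6: {5,6,7,8,9,10}:3
  |U|=7: {4,5,6,7,8,9,10}:3
  |U|=8: {3,4,5,6,7,8,9,10}:3
  |U|=9: {1,3,4,5,6,7,8,9,10}:3  {2,3,4,5,6,7,8,9,10}:3
  start at 0(a): 6
  start at 2(x): 3
sum over floor = 9

9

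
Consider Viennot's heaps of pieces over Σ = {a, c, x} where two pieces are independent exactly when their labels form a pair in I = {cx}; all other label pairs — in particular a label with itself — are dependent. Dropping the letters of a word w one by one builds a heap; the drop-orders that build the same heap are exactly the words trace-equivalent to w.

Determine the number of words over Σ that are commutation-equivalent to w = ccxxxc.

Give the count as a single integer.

20

#0=c has no predecessor
#1=c depends on [0:c]
#2=x has no predecessor
#3=x depends on [2:x]
#4=x depends on [3:x]
#5=c depends on [1:c]
sources: [0:c, 2:x]
N(rest) = Σ N(rest − s) over sources s of rest; N(one piece) = 1:
  size 1 → [4]=1  [5]=1
  size 2 → [1,5]=1  [3,4]=1  [4,5]=2
  size 3 → [0,1,5]=1  [1,4,5]=3  [2,3,4]=1  [3,4,5]=3
  size 4 → [0,1,4,5]=4  [1,3,4,5]=6  [2,3,4,5]=4
  first=0(c) contributes 10
  first=2(x) contributes 10
|[w]| = 20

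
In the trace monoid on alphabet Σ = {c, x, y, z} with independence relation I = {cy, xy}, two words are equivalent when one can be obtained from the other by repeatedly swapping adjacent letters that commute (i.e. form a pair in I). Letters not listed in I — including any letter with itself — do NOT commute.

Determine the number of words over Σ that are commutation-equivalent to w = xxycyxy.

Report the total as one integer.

35

#0=x has no predecessor
#1=x depends on [0:x]
#2=y has no predecessor
#3=c depends on [1:x]
#4=y depends on [2:y]
#5=x depends on [3:c]
#6=y depends on [4:y]
sources: [0:x, 2:y]
N(rest) = Σ N(rest − s) over sources s of rest; N(one piece) = 1:
  size 1 → [5]=1  [6]=1
  size 2 → [3,5]=1  [4,6]=1  [5,6]=2
  size 3 → [1,3,5]=1  [2,4,6]=1  [3,5,6]=3  [4,5,6]=3
  size 4 → [0,1,3,5]=1  [1,3,5,6]=4  [2,4,5,6]=4  [3,4,5,6]=6
  size 5 → [0,1,3,5,6]=5  [1,3,4,5,6]=10  [2,3,4,5,6]=10
  first=0(x) contributes 20
  first=2(y) contributes 15
|[w]| = 35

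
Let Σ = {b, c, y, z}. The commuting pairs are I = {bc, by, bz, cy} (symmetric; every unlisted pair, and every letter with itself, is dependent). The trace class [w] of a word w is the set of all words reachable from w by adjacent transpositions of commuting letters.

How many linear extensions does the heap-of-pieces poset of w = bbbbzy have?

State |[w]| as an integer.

15

#0=b has no predecessor
#1=b depends on [0:b]
#2=b depends on [1:b]
#3=b depends on [2:b]
#4=z has no predecessor
#5=y depends on [4:z]
sources: [0:b, 4:z]
N(rest) = Σ N(rest − s) over sources s of rest; N(one piece) = 1:
  size 1 → [3]=1  [5]=1
  size 2 → [2,3]=1  [3,5]=2  [4,5]=1
  size 3 → [1,2,3]=1  [2,3,5]=3  [3,4,5]=3
  size 4 → [0,1,2,3]=1  [1,2,3,5]=4  [2,3,4,5]=6
  first=0(b) contributes 10
  first=4(z) contributes 5
|[w]| = 15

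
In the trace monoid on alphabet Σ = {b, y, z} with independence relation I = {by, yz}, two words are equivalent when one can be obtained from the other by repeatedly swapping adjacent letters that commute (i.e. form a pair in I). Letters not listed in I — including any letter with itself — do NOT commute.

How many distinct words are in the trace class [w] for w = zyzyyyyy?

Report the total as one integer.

0(z) covers ∅
1(y) covers ∅
2(z) covers 0:z
3(y) covers 1:y
4(y) covers 3:y
5(y) covers 4:y
6(y) covers 5:y
7(y) covers 6:y
floor of heap: 0:z, 1:y
completions by unplaced set U, small U first (add the entries for U minus each lowest piece of U):
  |U|=1: {2}:1  {7}:1
  |U|=2: {0,2}:1  {2,7}:2  {6,7}:1
  |U|=3: {0,2,7}:3  {2,6,7}:3  {5,6,7}:1
  |U|=4: {0,2,6,7}:6  {2,5,6,7}:4  {4,5,6,7}:1
  |U|=5: {0,2,5,6,7}:10  {2,4,5,6,7}:5  {3,4,5,6,7}:1
  |U|=6: {0,2,4,5,6,7}:15  {1,3,4,5,6,7}:1  {2,3,4,5,6,7}:6
  start at 0(z): 7
  start at 1(y): 21
sum over floor = 28

28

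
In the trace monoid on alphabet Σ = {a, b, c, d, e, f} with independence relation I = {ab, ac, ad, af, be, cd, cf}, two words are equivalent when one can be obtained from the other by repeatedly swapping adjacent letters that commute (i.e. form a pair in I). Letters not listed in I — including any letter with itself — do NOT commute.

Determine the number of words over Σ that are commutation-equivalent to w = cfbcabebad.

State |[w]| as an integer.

#0=c has no predecessor
#1=f has no predecessor
#2=b depends on [0:c, 1:f]
#3=c depends on [2:b]
#4=a has no predecessor
#5=b depends on [3:c]
#6=e depends on [3:c, 4:a]
#7=b depends on [5:b]
#8=a depends on [6:e]
#9=d depends on [6:e, 7:b]
sources: [0:c, 1:f, 4:a]
N(rest) = Σ N(rest − s) over sources s of rest; N(one piece) = 1:
  size 1 → [8]=1  [9]=1
  size 2 → [7,9]=1  [8,9]=2
  size 3 → [5,7,9]=1  [6,8,9]=2  [7,8,9]=3
  size 4 → [4,6,8,9]=2  [5,7,8,9]=4  [6,7,8,9]=5
  size 5 → [4,6,7,8,9]=7  [5,6,7,8,9]=9
  size 6 → [3,5,6,7,8,9]=9  [4,5,6,7,8,9]=16
  size 7 → [2,3,5,6,7,8,9]=9  [3,4,5,6,7,8,9]=25
  size 8 → [0,2,3,5,6,7,8,9]=9  [1,2,3,5,6,7,8,9]=9  [2,3,4,5,6,7,8,9]=34
  first=0(c) contributes 43
  first=1(f) contributes 43
  first=4(a) contributes 18
|[w]| = 104

104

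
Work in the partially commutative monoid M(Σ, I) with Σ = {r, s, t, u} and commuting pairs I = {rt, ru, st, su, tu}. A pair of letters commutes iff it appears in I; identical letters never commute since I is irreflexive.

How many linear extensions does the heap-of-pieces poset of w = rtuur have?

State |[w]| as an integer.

drop 0:r onto floor
drop 1:t onto floor
drop 2:u onto floor
drop 3:u onto {2:u}
drop 4:r onto {0:r}
ground layer = {0:r, 1:t, 2:u}
drop-orders for the pieces not yet dropped (sum over which currently-grounded one goes next):
  1 to go: {1} 1  {3} 1  {4} 1
  2 to go: {0,4} 1  {1,3} 2  {1,4} 2  {2,3} 1  {3,4} 2
  3 to go: {0,1,4} 3  {0,3,4} 3  {1,2,3} 3  {1,3,4} 6  {2,3,4} 3
  if 0:r drops first: 12 orders
  if 1:t drops first: 6 orders
  if 2:u drops first: 12 orders
heap linearizations: 30

30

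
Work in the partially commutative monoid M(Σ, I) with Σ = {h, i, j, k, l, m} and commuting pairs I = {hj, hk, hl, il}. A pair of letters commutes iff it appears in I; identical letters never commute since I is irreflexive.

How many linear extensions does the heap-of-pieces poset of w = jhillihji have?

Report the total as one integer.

41

drop 0:j onto floor
drop 1:h onto floor
drop 2:i onto {0:j, 1:h}
drop 3:l onto {0:j}
drop 4:l onto {3:l}
drop 5:i onto {2:i}
drop 6:h onto {5:i}
drop 7:j onto {4:l, 5:i}
drop 8:i onto {6:h, 7:j}
ground layer = {0:j, 1:h}
drop-orders for the pieces not yet dropped (sum over which currently-grounded one goes next):
  1 to go: {8} 1
  2 to go: {6,8} 1  {7,8} 1
  3 to go: {4,7,8} 1  {6,7,8} 2
  4 to go: {3,4,7,8} 1  {4,6,7,8} 3  {5,6,7,8} 2
  5 to go: {2,5,6,7,8} 2  {3,4,6,7,8} 4  {4,5,6,7,8} 5
  6 to go: {1,2,5,6,7,8} 2  {2,4,5,6,7,8} 7  {3,4,5,6,7,8} 9
  7 to go: {1,2,4,5,6,7,8} 9  {2,3,4,5,6,7,8} 16
  if 0:j drops first: 25 orders
  if 1:h drops first: 16 orders
heap linearizations: 41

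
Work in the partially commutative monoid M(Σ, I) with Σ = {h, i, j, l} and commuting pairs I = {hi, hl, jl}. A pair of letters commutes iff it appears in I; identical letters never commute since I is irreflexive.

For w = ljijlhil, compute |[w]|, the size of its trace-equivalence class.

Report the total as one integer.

piece 0:l — minimal
piece 1:j — minimal
piece 2:i rests on {0:l, 1:j}
piece 3:j rests on {2:i}
piece 4:l rests on {2:i}
piece 5:h rests on {3:j}
piece 6:i rests on {3:j, 4:l}
piece 7:l rests on {6:i}
minimal pieces: {0:l, 1:j}
ways to finish when only these pieces remain (= sum over removing one remaining piece with nothing left below it):
  1 left: {5}→1  {7}→1
  2 left: {5,7}→2  {6,7}→1
  3 left: {4,6,7}→1  {5,6,7}→3
  4 left: {3,5,6,7}→3  {4,5,6,7}→4
  5 left: {3,4,5,6,7}→7
  6 left: {2,3,4,5,6,7}→7
  placing 0:l first → 7 extensions
  placing 1:j first → 7 extensions
total linear extensions = 14

14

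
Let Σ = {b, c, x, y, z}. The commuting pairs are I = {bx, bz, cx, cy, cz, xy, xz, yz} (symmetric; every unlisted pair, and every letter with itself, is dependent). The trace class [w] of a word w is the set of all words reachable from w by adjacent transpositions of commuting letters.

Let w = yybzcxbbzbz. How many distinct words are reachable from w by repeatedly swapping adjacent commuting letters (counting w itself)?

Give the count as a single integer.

1320

0(y) covers ∅
1(y) covers 0:y
2(b) covers 1:y
3(z) covers ∅
4(c) covers 2:b
5(x) covers ∅
6(b) covers 4:c
7(b) covers 6:b
8(z) covers 3:z
9(b) covers 7:b
10(z) covers 8:z
floor of heap: 0:y, 3:z, 5:x
completions by unplaced set U, small U first (add the entries for U minus each lowest piece of U):
  |U|=1: {5}:1  {9}:1  {10}:1
  |U|=2: {5,9}:2  {5,10}:2  {7,9}:1  {8,10}:1  {9,10}:2
  |U|=3: {3,8,10}:1  {5,7,9}:3  {5,8,10}:3  {5,9,10}:6  {6,7,9}:1  {7,9,10}:3  {8,9,10}:3
  |U|=4: {3,5,8,10}:4  {3,8,9,10}:4  {4,6,7,9}:1  {5,6,7,9}:4  {5,7,9,10}:12  {5,8,9,10}:12  {6,7,9,10}:4  {7,8,9,10}:6
  |U|=5: {2,4,6,7,9}:1  {3,5,8,9,10}:20  {3,7,8,9,10}:10  {4,5,6,7,9}:5  {4,6,7,9,10}:5  {5,6,7,9,10}:20  {5,7,8,9,10}:30  {6,7,8,9,10}:10
  |U|=6: {1,2,4,6,7,9}:1  {2,4,5,6,7,9}:6  {2,4,6,7,9,10}:6  {3,5,7,8,9,10}:60  {3,6,7,8,9,10}:20  {4,5,6,7,9,10}:30  {4,6,7,8,9,10}:15  {5,6,7,8,9,10}:60
  |U|=7: {0,1,2,4,6,7,9}:1  {1,2,4,5,6,7,9}:7  {1,2,4,6,7,9,10}:7  {2,4,5,6,7,9,10}:42  {2,4,6,7,8,9,10}:21  {3,4,6,7,8,9,10}:35  {3,5,6,7,8,9,10}:140  {4,5,6,7,8,9,10}:105
  |U|=8: {0,1,2,4,5,6,7,9}:8  {0,1,2,4,6,7,9,10}:8  {1,2,4,5,6,7,9,10}:56  {1,2,4,6,7,8,9,10}:28  {2,3,4,6,7,8,9,10}:56  {2,4,5,6,7,8,9,10}:168  {3,4,5,6,7,8,9,10}:280
  |U|=9: {0,1,2,4,5,6,7,9,10}:72  {0,1,2,4,6,7,8,9,10}:36  {1,2,3,4,6,7,8,9,10}:84  {1,2,4,5,6,7,8,9,10}:252  {2,3,4,5,6,7,8,9,10}:504
  start at 0(y): 840
  start at 3(z): 360
  start at 5(x): 120
sum over floor = 1320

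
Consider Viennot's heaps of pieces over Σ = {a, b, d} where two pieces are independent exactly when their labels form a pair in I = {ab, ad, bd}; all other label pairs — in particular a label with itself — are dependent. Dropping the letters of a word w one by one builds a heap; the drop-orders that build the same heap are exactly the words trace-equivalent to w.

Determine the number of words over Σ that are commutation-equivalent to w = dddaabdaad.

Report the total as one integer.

1260

piece 0:d — minimal
piece 1:d rests on {0:d}
piece 2:d rests on {1:d}
piece 3:a — minimal
piece 4:a rests on {3:a}
piece 5:b — minimal
piece 6:d rests on {2:d}
piece 7:a rests on {4:a}
piece 8:a rests on {7:a}
piece 9:d rests on {6:d}
minimal pieces: {0:d, 3:a, 5:b}
ways to finish when only these pieces remain (= sum over removing one remaining piece with nothing left below it):
  1 left: {5}→1  {8}→1  {9}→1
  2 left: {5,8}→2  {5,9}→2  {6,9}→1  {7,8}→1  {8,9}→2
  3 left: {2,6,9}→1  {4,7,8}→1  {5,6,9}→3  {5,7,8}→3  {5,8,9}→6  {6,8,9}→3  {7,8,9}→3
  4 left: {1,2,6,9}→1  {2,5,6,9}→4  {2,6,8,9}→4  {3,4,7,8}→1  {4,5,7,8}→4  {4,7,8,9}→4  {5,6,8,9}→12  {5,7,8,9}→12  {6,7,8,9}→6
  5 left: {0,1,2,6,9}→1  {1,2,5,6,9}→5  {1,2,6,8,9}→5  {2,5,6,8,9}→20  {2,6,7,8,9}→10  {3,4,5,7,8}→5  {3,4,7,8,9}→5  {4,5,7,8,9}→20  {4,6,7,8,9}→10  {5,6,7,8,9}→30
  6 left: {0,1,2,5,6,9}→6  {0,1,2,6,8,9}→6  {1,2,5,6,8,9}→30  {1,2,6,7,8,9}→15  {2,4,6,7,8,9}→20  {2,5,6,7,8,9}→60  {3,4,5,7,8,9}→30  {3,4,6,7,8,9}→15  {4,5,6,7,8,9}→60
  7 left: {0,1,2,5,6,8,9}→42  {0,1,2,6,7,8,9}→21  {1,2,4,6,7,8,9}→35  {1,2,5,6,7,8,9}→105  {2,3,4,6,7,8,9}→35  {2,4,5,6,7,8,9}→140  {3,4,5,6,7,8,9}→105
  8 left: {0,1,2,4,6,7,8,9}→56  {0,1,2,5,6,7,8,9}→168  {1,2,3,4,6,7,8,9}→70  {1,2,4,5,6,7,8,9}→280  {2,3,4,5,6,7,8,9}→280
  placing 0:d first → 630 extensions
  placing 3:a first → 504 extensions
  placing 5:b first → 126 extensions
total linear extensions = 1260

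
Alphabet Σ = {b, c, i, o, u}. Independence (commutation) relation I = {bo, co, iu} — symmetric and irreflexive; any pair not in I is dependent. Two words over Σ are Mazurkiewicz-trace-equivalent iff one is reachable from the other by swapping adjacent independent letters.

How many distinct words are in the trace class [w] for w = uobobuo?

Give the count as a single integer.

6

#0=u has no predecessor
#1=o depends on [0:u]
#2=b depends on [0:u]
#3=o depends on [1:o]
#4=b depends on [2:b]
#5=u depends on [3:o, 4:b]
#6=o depends on [5:u]
sources: [0:u]
N(rest) = Σ N(rest − s) over sources s of rest; N(one piece) = 1:
  size 1 → [6]=1
  size 2 → [5,6]=1
  size 3 → [3,5,6]=1  [4,5,6]=1
  size 4 → [1,3,5,6]=1  [2,4,5,6]=1  [3,4,5,6]=2
  size 5 → [1,3,4,5,6]=3  [2,3,4,5,6]=3
  first=0(u) contributes 6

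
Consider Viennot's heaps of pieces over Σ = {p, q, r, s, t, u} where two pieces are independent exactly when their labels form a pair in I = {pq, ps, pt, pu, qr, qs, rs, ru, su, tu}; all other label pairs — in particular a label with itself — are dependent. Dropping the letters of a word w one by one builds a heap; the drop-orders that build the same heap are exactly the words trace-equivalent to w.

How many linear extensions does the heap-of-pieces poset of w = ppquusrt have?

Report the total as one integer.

0(p) covers ∅
1(p) covers 0:p
2(q) covers ∅
3(u) covers 2:q
4(u) covers 3:u
5(s) covers ∅
6(r) covers 1:p
7(t) covers 2:q, 5:s, 6:r
floor of heap: 0:p, 2:q, 5:s
completions by unplaced set U, small U first (add the entries for U minus each lowest piece of U):
  |U|=1: {4}:1  {7}:1
  |U|=2: {3,4}:1  {4,7}:2  {5,7}:1  {6,7}:1
  |U|=3: {1,6,7}:1  {3,4,7}:3  {4,5,7}:3  {4,6,7}:3  {5,6,7}:2
  |U|=4: {0,1,6,7}:1  {1,4,6,7}:4  {1,5,6,7}:3  {2,3,4,7}:3  {3,4,5,7}:6  {3,4,6,7}:6  {4,5,6,7}:8
  |U|=5: {0,1,4,6,7}:5  {0,1,5,6,7}:4  {1,3,4,6,7}:10  {1,4,5,6,7}:15  {2,3,4,5,7}:9  {2,3,4,6,7}:9  {3,4,5,6,7}:20
  |U|=6: {0,1,3,4,6,7}:15  {0,1,4,5,6,7}:24  {1,2,3,4,6,7}:19  {1,3,4,5,6,7}:45  {2,3,4,5,6,7}:38
  start at 0(p): 102
  start at 2(q): 84
  start at 5(s): 34
sum over floor = 220

220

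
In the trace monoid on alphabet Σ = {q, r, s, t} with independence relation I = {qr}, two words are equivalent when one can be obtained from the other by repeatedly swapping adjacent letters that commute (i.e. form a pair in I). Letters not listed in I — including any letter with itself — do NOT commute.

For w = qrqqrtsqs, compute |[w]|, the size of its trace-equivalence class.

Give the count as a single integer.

10

piece 0:q — minimal
piece 1:r — minimal
piece 2:q rests on {0:q}
piece 3:q rests on {2:q}
piece 4:r rests on {1:r}
piece 5:t rests on {3:q, 4:r}
piece 6:s rests on {5:t}
piece 7:q rests on {6:s}
piece 8:s rests on {7:q}
minimal pieces: {0:q, 1:r}
ways to finish when only these pieces remain (= sum over removing one remaining piece with nothing left below it):
  1 left: {8}→1
  2 left: {7,8}→1
  3 left: {6,7,8}→1
  4 left: {5,6,7,8}→1
  5 left: {3,5,6,7,8}→1  {4,5,6,7,8}→1
  6 left: {1,4,5,6,7,8}→1  {2,3,5,6,7,8}→1  {3,4,5,6,7,8}→2
  7 left: {0,2,3,5,6,7,8}→1  {1,3,4,5,6,7,8}→3  {2,3,4,5,6,7,8}→3
  placing 0:q first → 6 extensions
  placing 1:r first → 4 extensions
total linear extensions = 10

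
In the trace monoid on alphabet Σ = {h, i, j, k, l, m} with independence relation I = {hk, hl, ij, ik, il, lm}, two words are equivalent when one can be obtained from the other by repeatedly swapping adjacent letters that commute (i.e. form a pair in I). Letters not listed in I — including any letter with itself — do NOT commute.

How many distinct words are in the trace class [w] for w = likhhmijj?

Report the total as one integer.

0(l) covers ∅
1(i) covers ∅
2(k) covers 0:l
3(h) covers 1:i
4(h) covers 3:h
5(m) covers 2:k, 4:h
6(i) covers 5:m
7(j) covers 5:m
8(j) covers 7:j
floor of heap: 0:l, 1:i
completions by unplaced set U, small U first (add the entries for U minus each lowest piece of U):
  |U|=1: {6}:1  {8}:1
  |U|=2: {6,8}:2  {7,8}:1
  |U|=3: {6,7,8}:3
  |U|=4: {5,6,7,8}:3
  |U|=5: {2,5,6,7,8}:3  {4,5,6,7,8}:3
  |U|=6: {0,2,5,6,7,8}:3  {2,4,5,6,7,8}:6  {3,4,5,6,7,8}:3
  |U|=7: {0,2,4,5,6,7,8}:9  {1,3,4,5,6,7,8}:3  {2,3,4,5,6,7,8}:9
  start at 0(l): 12
  start at 1(i): 18
sum over floor = 30

30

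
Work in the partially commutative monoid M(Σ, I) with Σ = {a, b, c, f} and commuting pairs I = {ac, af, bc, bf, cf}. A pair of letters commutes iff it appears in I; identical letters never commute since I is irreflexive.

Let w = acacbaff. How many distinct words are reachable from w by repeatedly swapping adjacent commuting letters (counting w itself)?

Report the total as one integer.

0(a) covers ∅
1(c) covers ∅
2(a) covers 0:a
3(c) covers 1:c
4(b) covers 2:a
5(a) covers 4:b
6(f) covers ∅
7(f) covers 6:f
floor of heap: 0:a, 1:c, 6:f
completions by unplaced set U, small U first (add the entries for U minus each lowest piece of U):
  |U|=1: {3}:1  {5}:1  {7}:1
  |U|=2: {1,3}:1  {3,5}:2  {3,7}:2  {4,5}:1  {5,7}:2  {6,7}:1
  |U|=3: {1,3,5}:3  {1,3,7}:3  {2,4,5}:1  {3,4,5}:3  {3,5,7}:6  {3,6,7}:3  {4,5,7}:3  {5,6,7}:3
  |U|=4: {0,2,4,5}:1  {1,3,4,5}:6  {1,3,5,7}:12  {1,3,6,7}:6  {2,3,4,5}:4  {2,4,5,7}:4  {3,4,5,7}:12  {3,5,6,7}:12  {4,5,6,7}:6
  |U|=5: {0,2,3,4,5}:5  {0,2,4,5,7}:5  {1,2,3,4,5}:10  {1,3,4,5,7}:30  {1,3,5,6,7}:30  {2,3,4,5,7}:20  {2,4,5,6,7}:10  {3,4,5,6,7}:30
  |U|=6: {0,1,2,3,4,5}:15  {0,2,3,4,5,7}:30  {0,2,4,5,6,7}:15  {1,2,3,4,5,7}:60  {1,3,4,5,6,7}:90  {2,3,4,5,6,7}:60
  start at 0(a): 210
  start at 1(c): 105
  start at 6(f): 105
sum over floor = 420

420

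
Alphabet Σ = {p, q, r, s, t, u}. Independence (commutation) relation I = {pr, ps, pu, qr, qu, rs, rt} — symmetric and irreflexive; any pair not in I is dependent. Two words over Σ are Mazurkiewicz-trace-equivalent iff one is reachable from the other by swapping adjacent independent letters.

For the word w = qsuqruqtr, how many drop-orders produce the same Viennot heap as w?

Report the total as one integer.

0(q) covers ∅
1(s) covers 0:q
2(u) covers 1:s
3(q) covers 1:s
4(r) covers 2:u
5(u) covers 4:r
6(q) covers 3:q
7(t) covers 5:u, 6:q
8(r) covers 5:u
floor of heap: 0:q
completions by unplaced set U, small U first (add the entries for U minus each lowest piece of U):
  |U|=1: {7}:1  {8}:1
  |U|=2: {6,7}:1  {7,8}:2
  |U|=3: {3,6,7}:1  {5,7,8}:2  {6,7,8}:3
  |U|=4: {3,6,7,8}:4  {4,5,7,8}:2  {5,6,7,8}:5
  |U|=5: {2,4,5,7,8}:2  {3,5,6,7,8}:9  {4,5,6,7,8}:7
  |U|=6: {2,4,5,6,7,8}:9  {3,4,5,6,7,8}:16
  |U|=7: {2,3,4,5,6,7,8}:25
  start at 0(q): 25

25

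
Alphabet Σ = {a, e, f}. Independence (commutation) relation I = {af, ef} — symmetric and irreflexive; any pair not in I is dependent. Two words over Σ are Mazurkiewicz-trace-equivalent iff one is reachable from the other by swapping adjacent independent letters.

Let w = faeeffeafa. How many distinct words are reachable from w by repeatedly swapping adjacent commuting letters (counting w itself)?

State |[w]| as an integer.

210

piece 0:f — minimal
piece 1:a — minimal
piece 2:e rests on {1:a}
piece 3:e rests on {2:e}
piece 4:f rests on {0:f}
piece 5:f rests on {4:f}
piece 6:e rests on {3:e}
piece 7:a rests on {6:e}
piece 8:f rests on {5:f}
piece 9:a rests on {7:a}
minimal pieces: {0:f, 1:a}
ways to finish when only these pieces remain (= sum over removing one remaining piece with nothing left below it):
  1 left: {8}→1  {9}→1
  2 left: {5,8}→1  {7,9}→1  {8,9}→2
  3 left: {4,5,8}→1  {5,8,9}→3  {6,7,9}→1  {7,8,9}→3
  4 left: {0,4,5,8}→1  {3,6,7,9}→1  {4,5,8,9}→4  {5,7,8,9}→6  {6,7,8,9}→4
  5 left: {0,4,5,8,9}→5  {2,3,6,7,9}→1  {3,6,7,8,9}→5  {4,5,7,8,9}→10  {5,6,7,8,9}→10
  6 left: {0,4,5,7,8,9}→15  {1,2,3,6,7,9}→1  {2,3,6,7,8,9}→6  {3,5,6,7,8,9}→15  {4,5,6,7,8,9}→20
  7 left: {0,4,5,6,7,8,9}→35  {1,2,3,6,7,8,9}→7  {2,3,5,6,7,8,9}→21  {3,4,5,6,7,8,9}→35
  8 left: {0,3,4,5,6,7,8,9}→70  {1,2,3,5,6,7,8,9}→28  {2,3,4,5,6,7,8,9}→56
  placing 0:f first → 84 extensions
  placing 1:a first → 126 extensions
total linear extensions = 210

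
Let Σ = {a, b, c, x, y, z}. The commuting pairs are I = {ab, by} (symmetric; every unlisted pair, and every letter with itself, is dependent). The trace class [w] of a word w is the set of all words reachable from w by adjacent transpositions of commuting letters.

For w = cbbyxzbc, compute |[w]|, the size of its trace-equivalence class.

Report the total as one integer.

#0=c has no predecessor
#1=b depends on [0:c]
#2=b depends on [1:b]
#3=y depends on [0:c]
#4=x depends on [2:b, 3:y]
#5=z depends on [4:x]
#6=b depends on [5:z]
#7=c depends on [6:b]
sources: [0:c]
N(rest) = Σ N(rest − s) over sources s of rest; N(one piece) = 1:
  size 1 → [7]=1
  size 2 → [6,7]=1
  size 3 → [5,6,7]=1
  size 4 → [4,5,6,7]=1
  size 5 → [2,4,5,6,7]=1  [3,4,5,6,7]=1
  size 6 → [1,2,4,5,6,7]=1  [2,3,4,5,6,7]=2
  first=0(c) contributes 3

3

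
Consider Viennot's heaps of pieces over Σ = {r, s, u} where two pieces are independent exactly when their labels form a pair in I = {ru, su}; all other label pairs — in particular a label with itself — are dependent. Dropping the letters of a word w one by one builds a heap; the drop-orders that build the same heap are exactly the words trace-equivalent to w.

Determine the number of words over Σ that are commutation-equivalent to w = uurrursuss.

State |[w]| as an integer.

drop 0:u onto floor
drop 1:u onto {0:u}
drop 2:r onto floor
drop 3:r onto {2:r}
drop 4:u onto {1:u}
drop 5:r onto {3:r}
drop 6:s onto {5:r}
drop 7:u onto {4:u}
drop 8:s onto {6:s}
drop 9:s onto {8:s}
ground layer = {0:u, 2:r}
drop-orders for the pieces not yet dropped (sum over which currently-grounded one goes next):
  1 to go: {7} 1  {9} 1
  2 to go: {4,7} 1  {7,9} 2  {8,9} 1
  3 to go: {1,4,7} 1  {4,7,9} 3  {6,8,9} 1  {7,8,9} 3
  4 to go: {0,1,4,7} 1  {1,4,7,9} 4  {4,7,8,9} 6  {5,6,8,9} 1  {6,7,8,9} 4
  5 to go: {0,1,4,7,9} 5  {1,4,7,8,9} 10  {3,5,6,8,9} 1  {4,6,7,8,9} 10  {5,6,7,8,9} 5
  6 to go: {0,1,4,7,8,9} 15  {1,4,6,7,8,9} 20  {2,3,5,6,8,9} 1  {3,5,6,7,8,9} 6  {4,5,6,7,8,9} 15
  7 to go: {0,1,4,6,7,8,9} 35  {1,4,5,6,7,8,9} 35  {2,3,5,6,7,8,9} 7  {3,4,5,6,7,8,9} 21
  8 to go: {0,1,4,5,6,7,8,9} 70  {1,3,4,5,6,7,8,9} 56  {2,3,4,5,6,7,8,9} 28
  if 0:u drops first: 84 orders
  if 2:r drops first: 126 orders
heap linearizations: 210

210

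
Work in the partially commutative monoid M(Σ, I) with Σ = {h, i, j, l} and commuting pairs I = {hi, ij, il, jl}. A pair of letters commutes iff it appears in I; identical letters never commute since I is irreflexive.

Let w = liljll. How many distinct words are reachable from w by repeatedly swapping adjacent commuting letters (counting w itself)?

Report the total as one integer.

drop 0:l onto floor
drop 1:i onto floor
drop 2:l onto {0:l}
drop 3:j onto floor
drop 4:l onto {2:l}
drop 5:l onto {4:l}
ground layer = {0:l, 1:i, 3:j}
drop-orders for the pieces not yet dropped (sum over which currently-grounded one goes next):
  1 to go: {1} 1  {3} 1  {5} 1
  2 to go: {1,3} 2  {1,5} 2  {3,5} 2  {4,5} 1
  3 to go: {1,3,5} 6  {1,4,5} 3  {2,4,5} 1  {3,4,5} 3
  4 to go: {0,2,4,5} 1  {1,2,4,5} 4  {1,3,4,5} 12  {2,3,4,5} 4
  if 0:l drops first: 20 orders
  if 1:i drops first: 5 orders
  if 3:j drops first: 5 orders
heap linearizations: 30

30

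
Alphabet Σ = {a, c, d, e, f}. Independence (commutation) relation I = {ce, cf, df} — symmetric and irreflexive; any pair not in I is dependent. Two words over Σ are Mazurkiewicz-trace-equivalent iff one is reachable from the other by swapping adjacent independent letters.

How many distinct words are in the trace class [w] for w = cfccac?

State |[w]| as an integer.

#0=c has no predecessor
#1=f has no predecessor
#2=c depends on [0:c]
#3=c depends on [2:c]
#4=a depends on [1:f, 3:c]
#5=c depends on [4:a]
sources: [0:c, 1:f]
N(rest) = Σ N(rest − s) over sources s of rest; N(one piece) = 1:
  size 1 → [5]=1
  size 2 → [4,5]=1
  size 3 → [1,4,5]=1  [3,4,5]=1
  size 4 → [1,3,4,5]=2  [2,3,4,5]=1
  first=0(c) contributes 3
  first=1(f) contributes 1
|[w]| = 4

4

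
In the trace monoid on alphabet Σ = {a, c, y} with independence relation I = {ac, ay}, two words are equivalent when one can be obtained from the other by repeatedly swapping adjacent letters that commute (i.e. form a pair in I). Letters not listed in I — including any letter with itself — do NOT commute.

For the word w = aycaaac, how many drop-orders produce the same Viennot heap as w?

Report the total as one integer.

0(a) covers ∅
1(y) covers ∅
2(c) covers 1:y
3(a) covers 0:a
4(a) covers 3:a
5(a) covers 4:a
6(c) covers 2:c
floor of heap: 0:a, 1:y
completions by unplaced set U, small U first (add the entries for U minus each lowest piece of U):
  |U|=1: {5}:1  {6}:1
  |U|=2: {2,6}:1  {4,5}:1  {5,6}:2
  |U|=3: {1,2,6}:1  {2,5,6}:3  {3,4,5}:1  {4,5,6}:3
  |U|=4: {0,3,4,5}:1  {1,2,5,6}:4  {2,4,5,6}:6  {3,4,5,6}:4
  |U|=5: {0,3,4,5,6}:5  {1,2,4,5,6}:10  {2,3,4,5,6}:10
  start at 0(a): 20
  start at 1(y): 15
sum over floor = 35

35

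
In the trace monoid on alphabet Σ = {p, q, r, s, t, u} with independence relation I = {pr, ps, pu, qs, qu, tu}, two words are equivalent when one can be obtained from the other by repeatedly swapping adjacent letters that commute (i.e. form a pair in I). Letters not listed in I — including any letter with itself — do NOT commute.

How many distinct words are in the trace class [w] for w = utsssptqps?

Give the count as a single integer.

27

piece 0:u — minimal
piece 1:t — minimal
piece 2:s rests on {0:u, 1:t}
piece 3:s rests on {2:s}
piece 4:s rests on {3:s}
piece 5:p rests on {1:t}
piece 6:t rests on {4:s, 5:p}
piece 7:q rests on {6:t}
piece 8:p rests on {7:q}
piece 9:s rests on {6:t}
minimal pieces: {0:u, 1:t}
ways to finish when only these pieces remain (= sum over removing one remaining piece with nothing left below it):
  1 left: {8}→1  {9}→1
  2 left: {7,8}→1  {8,9}→2
  3 left: {7,8,9}→3
  4 left: {6,7,8,9}→3
  5 left: {4,6,7,8,9}→3  {5,6,7,8,9}→3
  6 left: {3,4,6,7,8,9}→3  {4,5,6,7,8,9}→6
  7 left: {2,3,4,6,7,8,9}→3  {3,4,5,6,7,8,9}→9
  8 left: {0,2,3,4,6,7,8,9}→3  {2,3,4,5,6,7,8,9}→12
  placing 0:u first → 12 extensions
  placing 1:t first → 15 extensions
total linear extensions = 27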